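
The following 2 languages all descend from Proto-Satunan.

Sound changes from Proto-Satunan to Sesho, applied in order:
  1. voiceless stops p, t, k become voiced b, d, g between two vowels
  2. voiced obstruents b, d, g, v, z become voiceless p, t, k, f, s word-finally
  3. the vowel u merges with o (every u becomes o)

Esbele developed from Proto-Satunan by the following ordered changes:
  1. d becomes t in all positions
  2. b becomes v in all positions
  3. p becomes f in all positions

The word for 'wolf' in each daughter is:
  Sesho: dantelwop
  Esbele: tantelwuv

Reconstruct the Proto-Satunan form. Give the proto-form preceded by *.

Position 8: Sesho has o, Esbele has u. Esbele preserves u here (none of its changes turn any other segment into u), so the proto-segment is *u.
Position 1: Sesho has d, Esbele has t. Taking the neighbouring segments as reconstructed: Sesho d can only go back to *d; Esbele t could go back to *t or *d — the one source consistent with every daughter is *d.
Position 9: Sesho has p, Esbele has v. Taking the neighbouring segments as reconstructed: Sesho p could go back to *p or *b; Esbele v could go back to *b or *v — the one source consistent with every daughter is *b.
Continuing position by position gives *dantelwub; check it forward:
Sesho: start from *dantelwub.
  rule 1: no change — dantelwub
  rule 2 (final devoicing): dantelwub → dantelwup
  rule 3 (vowel merger): dantelwup → dantelwop
  ⇒ Sesho dantelwop
Esbele: start from *dantelwub.
  rule 1 (unconditioned shift): dantelwub → tantelwub
  rule 2 (unconditioned shift): tantelwub → tantelwuv
  rule 3: no change — tantelwuv
  ⇒ Esbele tantelwuv
No other proto-form is consistent with every reflex, so the reconstruction is *dantelwub.

*dantelwub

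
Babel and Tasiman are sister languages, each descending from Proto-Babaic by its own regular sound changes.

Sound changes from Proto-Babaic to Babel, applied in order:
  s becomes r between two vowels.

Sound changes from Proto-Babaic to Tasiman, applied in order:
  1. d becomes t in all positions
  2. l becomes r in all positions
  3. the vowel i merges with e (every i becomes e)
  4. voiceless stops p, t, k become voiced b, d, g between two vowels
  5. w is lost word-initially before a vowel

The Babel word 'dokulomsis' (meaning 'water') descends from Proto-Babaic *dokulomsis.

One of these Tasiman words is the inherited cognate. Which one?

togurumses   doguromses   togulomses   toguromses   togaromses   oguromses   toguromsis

toguromses

Tasiman: *dokulomsis > tokulomsis > tokuromsis > tokuromses > toguromses  (by unconditioned shift, unconditioned shift, vowel merger, intervocalic voicing)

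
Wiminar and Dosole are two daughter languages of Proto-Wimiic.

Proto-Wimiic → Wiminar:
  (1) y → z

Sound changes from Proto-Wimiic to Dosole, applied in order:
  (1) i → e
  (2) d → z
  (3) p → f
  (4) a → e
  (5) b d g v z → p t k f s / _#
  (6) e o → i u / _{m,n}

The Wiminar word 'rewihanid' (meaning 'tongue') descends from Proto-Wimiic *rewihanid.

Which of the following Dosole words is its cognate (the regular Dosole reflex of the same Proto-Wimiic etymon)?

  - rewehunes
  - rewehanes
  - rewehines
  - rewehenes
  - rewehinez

rewehines

Dosole: *rewihanid > rewehaned > rewehanez > rewehenez > rewehenes > rewehines  (by vowel merger, unconditioned shift, vowel merger, final devoicing, pre-nasal raising)
Only 'rewehines' matches the regular Dosole development of *rewihanid.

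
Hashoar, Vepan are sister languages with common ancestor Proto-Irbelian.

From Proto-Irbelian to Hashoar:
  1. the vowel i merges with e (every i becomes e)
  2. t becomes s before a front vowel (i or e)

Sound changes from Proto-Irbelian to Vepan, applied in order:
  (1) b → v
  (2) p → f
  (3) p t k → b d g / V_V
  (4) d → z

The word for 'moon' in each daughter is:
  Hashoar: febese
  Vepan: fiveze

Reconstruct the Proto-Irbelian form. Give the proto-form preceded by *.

*fibete

Position 3: Hashoar has b, Vepan has v. Hashoar preserves b here (none of its changes turn any other segment into b), so the proto-segment is *b.
Position 2: Hashoar has e, Vepan has i. Vepan preserves i here (none of its changes turn any other segment into i), so the proto-segment is *i.
Verify the candidate proto-form against each daughter:
Hashoar: *fibete
  fibete → febete   [vowel merger]
  febete → febese   [palatalisation]
  giving Hashoar febese.
Vepan: *fibete > fivete > fivede > fiveze  (by unconditioned shift, intervocalic voicing, unconditioned shift)
Only *fibete yields all of Hashoar febese, Vepan fiveze.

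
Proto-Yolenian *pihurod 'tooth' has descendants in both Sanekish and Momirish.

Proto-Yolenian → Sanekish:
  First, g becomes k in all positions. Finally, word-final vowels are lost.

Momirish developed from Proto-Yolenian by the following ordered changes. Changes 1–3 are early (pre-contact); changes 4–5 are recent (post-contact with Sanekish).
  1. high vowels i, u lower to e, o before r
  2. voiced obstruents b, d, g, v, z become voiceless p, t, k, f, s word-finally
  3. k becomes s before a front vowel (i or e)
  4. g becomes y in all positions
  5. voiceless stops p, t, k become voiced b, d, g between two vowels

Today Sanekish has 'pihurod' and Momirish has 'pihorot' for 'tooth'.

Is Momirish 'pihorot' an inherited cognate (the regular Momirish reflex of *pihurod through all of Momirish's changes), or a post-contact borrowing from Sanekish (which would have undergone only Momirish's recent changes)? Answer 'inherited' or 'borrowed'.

If inherited, *pihurod would pass through all of Momirish's changes:
Momirish: start from *pihurod.
  rule 1 (pre-rhotic lowering): pihurod → pihorod
  rule 2 (final devoicing): pihorod → pihorot
  rule 3: no change — pihorot
  rule 4: no change — pihorot
  rule 5: no change — pihorot
  ⇒ Momirish pihorot
If borrowed from Sanekish 'pihurod' after the early changes, it would undergo only the recent ones:
  rule 4 (unconditioned shift): no change (pihurod)
  rule 5 (intervocalic voicing): no change (pihurod)
  ⇒ as a loan: pihurod
Momirish 'pihorot' matches the inherited outcome exactly, so it is an inherited cognate, not a loan.

inherited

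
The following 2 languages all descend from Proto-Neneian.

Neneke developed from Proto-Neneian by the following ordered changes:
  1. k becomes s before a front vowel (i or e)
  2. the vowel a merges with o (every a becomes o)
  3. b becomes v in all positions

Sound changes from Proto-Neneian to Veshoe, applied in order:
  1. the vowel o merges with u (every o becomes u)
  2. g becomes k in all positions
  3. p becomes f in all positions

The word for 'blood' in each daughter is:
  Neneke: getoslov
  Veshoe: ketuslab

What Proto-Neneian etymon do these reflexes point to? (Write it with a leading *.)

Position 8: Neneke has v, Veshoe has b. Veshoe preserves b here (none of its changes turn any other segment into b), so the proto-segment is *b.
Position 4: Neneke has o, Veshoe has u. Taking the neighbouring segments as reconstructed: Neneke o could go back to *a or *o; Veshoe u could go back to *o or *u — the one source consistent with every daughter is *o.
This points to *getoslab. Verify forward in each daughter:
Neneke: start from *getoslab.
  rule 1: no change — getoslab
  rule 2 (vowel merger): getoslab → getoslob
  rule 3 (unconditioned shift): getoslob → getoslov
  ⇒ Neneke getoslov
Veshoe: *getoslab > getuslab > ketuslab  (by vowel merger, unconditioned shift)
Only *getoslab yields all of Neneke getoslov, Veshoe ketuslab.

*getoslab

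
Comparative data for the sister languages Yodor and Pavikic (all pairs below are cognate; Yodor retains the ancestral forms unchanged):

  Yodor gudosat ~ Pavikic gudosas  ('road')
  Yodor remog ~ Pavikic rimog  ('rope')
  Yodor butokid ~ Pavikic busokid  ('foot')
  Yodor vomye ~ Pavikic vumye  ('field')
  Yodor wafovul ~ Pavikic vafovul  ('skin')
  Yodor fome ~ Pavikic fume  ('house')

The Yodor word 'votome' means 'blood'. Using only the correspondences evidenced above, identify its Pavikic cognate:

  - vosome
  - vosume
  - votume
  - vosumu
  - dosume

butokid ~ busokid — Yodor t corresponds to Pavikic s between vowels (before a back vowel).
vomye ~ vumye, fome ~ fume — Yodor o corresponds to Pavikic u after a consonant, before a nasal.
Applying these to Yodor 'votome':
  votome → vosome   (t→s between vowels (before a back vowel))
  vosome → vosume   (o→u after a consonant, before a nasal)
So the Pavikic cognate is 'vosume'.

vosume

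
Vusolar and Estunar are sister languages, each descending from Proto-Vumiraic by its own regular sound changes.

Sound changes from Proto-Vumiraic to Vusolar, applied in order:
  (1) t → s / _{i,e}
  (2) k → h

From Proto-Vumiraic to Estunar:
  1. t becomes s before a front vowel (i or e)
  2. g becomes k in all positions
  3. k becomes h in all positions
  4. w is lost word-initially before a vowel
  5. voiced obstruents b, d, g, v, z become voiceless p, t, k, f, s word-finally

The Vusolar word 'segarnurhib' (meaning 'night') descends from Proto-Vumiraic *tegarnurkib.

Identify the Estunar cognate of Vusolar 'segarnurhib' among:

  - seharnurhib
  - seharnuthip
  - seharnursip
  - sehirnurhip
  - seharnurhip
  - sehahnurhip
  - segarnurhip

Estunar: *tegarnurkib > segarnurkib > sekarnurkib > seharnurhib > seharnurhip  (by palatalisation, unconditioned shift, unconditioned shift, final devoicing)
Among the options, 'seharnurhip' alone shows every Estunar change applied in order.

seharnurhip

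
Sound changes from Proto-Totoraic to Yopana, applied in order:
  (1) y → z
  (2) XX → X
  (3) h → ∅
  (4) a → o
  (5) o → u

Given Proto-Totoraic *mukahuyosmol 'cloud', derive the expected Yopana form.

Yopana: *mukahuyosmol > mukahuzosmol > mukauzosmol > mukouzosmol > mukuuzusmul  (by unconditioned shift, h-loss, vowel merger, vowel merger)

mukuuzusmul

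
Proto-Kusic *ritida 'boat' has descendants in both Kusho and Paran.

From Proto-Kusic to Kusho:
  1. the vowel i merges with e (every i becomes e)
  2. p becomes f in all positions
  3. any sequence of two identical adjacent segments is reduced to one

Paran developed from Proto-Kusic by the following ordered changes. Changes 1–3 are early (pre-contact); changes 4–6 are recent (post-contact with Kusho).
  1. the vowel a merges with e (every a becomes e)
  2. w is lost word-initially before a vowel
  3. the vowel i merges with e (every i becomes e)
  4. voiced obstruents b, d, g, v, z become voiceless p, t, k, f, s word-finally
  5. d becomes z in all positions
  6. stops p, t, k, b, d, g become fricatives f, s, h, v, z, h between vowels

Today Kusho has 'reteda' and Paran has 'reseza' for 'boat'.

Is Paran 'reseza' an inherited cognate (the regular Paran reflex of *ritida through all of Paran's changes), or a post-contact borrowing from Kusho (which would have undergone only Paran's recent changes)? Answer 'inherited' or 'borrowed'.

borrowed

If inherited, *ritida would pass through all of Paran's changes:
Paran: start from *ritida.
  rule 1 (vowel merger): ritida → ritide
  rule 2: no change — ritide
  rule 3 (vowel merger): ritide → retede
  rule 4: no change — retede
  rule 5 (unconditioned shift): retede → reteze
  rule 6 (intervocalic lenition): reteze → reseze
  ⇒ Paran reseze
If borrowed from Kusho 'reteda' after the early changes, it would undergo only the recent ones:
  rule 4 (final devoicing): no change (reteda)
  rule 5 (unconditioned shift): reteda → reteza
  rule 6 (intervocalic lenition): reteza → reseza
  ⇒ as a loan: reseza
Paran 'reseza' matches the loan outcome 'reseza', not the inherited 'reseze' — it skipped the early Paran changes, so it was borrowed from Kusho.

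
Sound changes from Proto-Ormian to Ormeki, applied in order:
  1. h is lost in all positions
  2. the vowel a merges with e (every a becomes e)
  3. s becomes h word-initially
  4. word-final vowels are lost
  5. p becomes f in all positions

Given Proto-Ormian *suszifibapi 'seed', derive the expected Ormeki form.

Ormeki: start from *suszifibapi.
  rule 1: no change — suszifibapi
  rule 2 (vowel merger): suszifibapi → suszifibepi
  rule 3 (debuccalisation): suszifibepi → huszifibepi
  rule 4 (apocope): huszifibepi → huszifibep
  rule 5 (unconditioned shift): huszifibep → huszifibef
  ⇒ Ormeki huszifibef

huszifibef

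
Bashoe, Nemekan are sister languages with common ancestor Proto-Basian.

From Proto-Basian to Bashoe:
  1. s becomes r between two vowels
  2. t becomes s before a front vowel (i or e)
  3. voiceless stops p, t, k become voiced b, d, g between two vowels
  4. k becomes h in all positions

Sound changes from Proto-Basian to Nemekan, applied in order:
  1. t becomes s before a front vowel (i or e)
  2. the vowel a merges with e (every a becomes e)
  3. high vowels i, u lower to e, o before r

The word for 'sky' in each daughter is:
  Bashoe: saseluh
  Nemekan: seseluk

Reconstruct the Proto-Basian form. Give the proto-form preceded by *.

Position 7: Bashoe has h, Nemekan has k. Nemekan preserves k here (none of its changes turn any other segment into k), so the proto-segment is *k.
Position 3: Bashoe has s, Nemekan has s. Taking the neighbouring segments as reconstructed: Bashoe s can only go back to *t; Nemekan s could go back to *t or *s — the one source consistent with every daughter is *t.
Verify the candidate proto-form against each daughter:
Bashoe: start from *sateluk.
  rule 1: no change — sateluk
  rule 2 (palatalisation): sateluk → saseluk
  rule 3: no change — saseluk
  rule 4 (unconditioned shift): saseluk → saseluh
  ⇒ Bashoe saseluh
Nemekan: start from *sateluk.
  rule 1 (palatalisation): sateluk → saseluk
  rule 2 (vowel merger): saseluk → seseluk
  rule 3: no change — seseluk
  ⇒ Nemekan seseluk
No other proto-form is consistent with every reflex, so the reconstruction is *sateluk.

*sateluk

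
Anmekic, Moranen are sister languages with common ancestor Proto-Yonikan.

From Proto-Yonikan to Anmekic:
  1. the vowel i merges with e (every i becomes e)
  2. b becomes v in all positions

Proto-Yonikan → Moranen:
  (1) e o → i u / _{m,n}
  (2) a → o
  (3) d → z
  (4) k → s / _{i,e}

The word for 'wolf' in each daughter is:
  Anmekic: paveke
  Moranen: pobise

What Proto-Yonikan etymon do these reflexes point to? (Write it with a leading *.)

Position 4: Anmekic has e, Moranen has i. Taking the neighbouring segments as reconstructed: Anmekic e could go back to *e or *i; Moranen i can only go back to *i — the one source consistent with every daughter is *i.
Position 3: Anmekic has v, Moranen has b. Moranen preserves b here (none of its changes turn any other segment into b), so the proto-segment is *b.
This points to *pabike. Verify forward in each daughter:
Anmekic: start from *pabike.
  rule 1 (vowel merger): pabike → pabeke
  rule 2 (unconditioned shift): pabeke → paveke
  ⇒ Anmekic paveke
Moranen: *pabike
  pabike (rule 1 does not apply)
  pabike → pobike   [vowel merger]
  pobike (rule 3 does not apply)
  pobike → pobise   [palatalisation]
  giving Moranen pobise.
Only *pabike yields all of Anmekic paveke, Moranen pobise.

*pabike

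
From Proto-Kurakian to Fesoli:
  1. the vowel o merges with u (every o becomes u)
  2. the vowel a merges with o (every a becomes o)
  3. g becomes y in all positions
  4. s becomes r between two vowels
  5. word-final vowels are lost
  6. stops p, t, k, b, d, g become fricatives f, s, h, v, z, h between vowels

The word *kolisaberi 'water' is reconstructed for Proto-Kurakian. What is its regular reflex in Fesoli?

kulirover

Fesoli: *kolisaberi > kulisaberi > kulisoberi > kuliroberi > kulirober > kulirover  (by vowel merger, vowel merger, rhotacism, apocope, intervocalic lenition)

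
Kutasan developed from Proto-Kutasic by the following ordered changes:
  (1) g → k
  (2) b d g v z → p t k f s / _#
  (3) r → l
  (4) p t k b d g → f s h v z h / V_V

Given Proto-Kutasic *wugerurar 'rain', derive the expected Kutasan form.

wuhelulal

Kutasan: *wugerurar > wukerurar > wukelulal > wuhelulal  (by unconditioned shift, unconditioned shift, intervocalic lenition)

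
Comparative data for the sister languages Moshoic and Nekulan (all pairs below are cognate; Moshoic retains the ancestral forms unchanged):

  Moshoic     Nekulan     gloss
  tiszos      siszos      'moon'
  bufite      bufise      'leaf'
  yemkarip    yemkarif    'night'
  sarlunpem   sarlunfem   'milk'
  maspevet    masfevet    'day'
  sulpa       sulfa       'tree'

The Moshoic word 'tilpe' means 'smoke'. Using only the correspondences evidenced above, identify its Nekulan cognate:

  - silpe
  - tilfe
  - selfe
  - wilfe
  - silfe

tiszos ~ siszos — Moshoic t corresponds to Nekulan s word-initially before a front vowel.
sarlunpem ~ sarlunfem, maspevet ~ masfevet — Moshoic p corresponds to Nekulan f after a consonant, before a front vowel.
Applying these to Moshoic 'tilpe':
  tilpe → silpe   (t→s word-initially before a front vowel)
  silpe → silfe   (p→f after a consonant, before a front vowel)
So the Nekulan cognate is 'silfe'.

silfe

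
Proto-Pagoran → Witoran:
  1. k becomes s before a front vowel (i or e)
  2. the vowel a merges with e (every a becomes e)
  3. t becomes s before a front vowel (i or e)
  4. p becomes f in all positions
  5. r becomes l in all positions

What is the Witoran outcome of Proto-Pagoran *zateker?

Witoran: *zateker
  zateker → zateser   [palatalisation]
  zateser → zeteser   [vowel merger]
  zeteser → zeseser   [palatalisation]
  zeseser (rule 4 does not apply)
  zeseser → zesesel   [unconditioned shift]
  giving Witoran zesesel.

zesesel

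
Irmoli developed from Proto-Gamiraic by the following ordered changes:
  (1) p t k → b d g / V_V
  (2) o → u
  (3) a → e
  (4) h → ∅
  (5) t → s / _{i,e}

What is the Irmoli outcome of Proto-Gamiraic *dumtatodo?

Irmoli: *dumtatodo
  dumtatodo → dumtadodo   [intervocalic voicing]
  dumtadodo → dumtadudu   [vowel merger]
  dumtadudu → dumtedudu   [vowel merger]
  dumtedudu (rule 4 does not apply)
  dumtedudu → dumsedudu   [palatalisation]
  giving Irmoli dumsedudu.

dumsedudu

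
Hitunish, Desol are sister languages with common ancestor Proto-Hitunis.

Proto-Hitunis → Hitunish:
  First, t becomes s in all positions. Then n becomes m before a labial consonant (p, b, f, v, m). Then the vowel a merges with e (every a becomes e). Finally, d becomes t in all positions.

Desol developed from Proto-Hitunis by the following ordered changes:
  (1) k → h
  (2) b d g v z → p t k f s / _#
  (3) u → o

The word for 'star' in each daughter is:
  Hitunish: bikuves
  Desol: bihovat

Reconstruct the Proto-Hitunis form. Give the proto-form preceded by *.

*bikuvat

Position 3: Hitunish has k, Desol has h. Hitunish preserves k here (none of its changes turn any other segment into k), so the proto-segment is *k.
Position 7: Hitunish has s, Desol has t. Taking the neighbouring segments as reconstructed: Hitunish s could go back to *t or *s; Desol t could go back to *t or *d — the one source consistent with every daughter is *t.
Position 6: Hitunish has e, Desol has a. Desol preserves a here (none of its changes turn any other segment into a), so the proto-segment is *a.
Verify the candidate proto-form against each daughter:
Hitunish: *bikuvat > bikuvas > bikuves  (by unconditioned shift, vowel merger)
Desol: *bikuvat > bihuvat > bihovat  (by unconditioned shift, vowel merger)
*bikuvat is the unique common source.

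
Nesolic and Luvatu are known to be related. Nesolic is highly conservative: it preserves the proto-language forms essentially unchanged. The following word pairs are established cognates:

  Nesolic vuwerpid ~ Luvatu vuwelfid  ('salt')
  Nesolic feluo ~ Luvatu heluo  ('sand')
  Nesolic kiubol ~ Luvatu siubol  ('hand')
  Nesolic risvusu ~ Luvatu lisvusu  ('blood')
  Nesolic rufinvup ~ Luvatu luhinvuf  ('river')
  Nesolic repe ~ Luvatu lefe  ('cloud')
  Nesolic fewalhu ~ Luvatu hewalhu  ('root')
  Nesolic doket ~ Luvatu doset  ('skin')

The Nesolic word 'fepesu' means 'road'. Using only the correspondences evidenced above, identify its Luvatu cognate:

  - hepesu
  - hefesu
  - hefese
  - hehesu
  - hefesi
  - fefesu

feluo ~ heluo, fewalhu ~ hewalhu — Nesolic f corresponds to Luvatu h word-initially before a front vowel.
repe ~ lefe — Nesolic p corresponds to Luvatu f between vowels (before a front vowel).
Applying these to Nesolic 'fepesu':
  fepesu → hepesu   (f→h word-initially before a front vowel)
  hepesu → hefesu   (p→f between vowels (before a front vowel))
So the Luvatu cognate is 'hefesu'.

hefesu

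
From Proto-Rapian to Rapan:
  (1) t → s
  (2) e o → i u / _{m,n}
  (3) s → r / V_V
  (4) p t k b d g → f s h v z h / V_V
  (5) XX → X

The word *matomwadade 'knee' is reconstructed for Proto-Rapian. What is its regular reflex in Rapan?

marumwazaze

Rapan: start from *matomwadade.
  rule 1 (unconditioned shift): matomwadade → masomwadade
  rule 2 (pre-nasal raising): masomwadade → masumwadade
  rule 3 (rhotacism): masumwadade → marumwadade
  rule 4 (intervocalic lenition): marumwadade → marumwazaze
  rule 5: no change — marumwazaze
  ⇒ Rapan marumwazaze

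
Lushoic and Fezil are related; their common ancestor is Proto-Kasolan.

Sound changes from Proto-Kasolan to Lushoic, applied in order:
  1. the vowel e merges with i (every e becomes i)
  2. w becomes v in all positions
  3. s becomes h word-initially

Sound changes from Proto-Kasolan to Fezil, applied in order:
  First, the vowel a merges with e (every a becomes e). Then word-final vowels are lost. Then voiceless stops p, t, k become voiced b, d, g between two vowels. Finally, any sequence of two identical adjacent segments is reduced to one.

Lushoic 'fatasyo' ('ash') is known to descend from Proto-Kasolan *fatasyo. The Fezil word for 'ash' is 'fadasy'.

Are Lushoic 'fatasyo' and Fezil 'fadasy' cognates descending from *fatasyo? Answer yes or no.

no

Derive the expected Fezil reflex of *fatasyo:
Fezil: *fatasyo
  fatasyo → fetesyo   [vowel merger]
  fetesyo → fetesy   [apocope]
  fetesy → fedesy   [intervocalic voicing]
  fedesy (rule 4 does not apply)
  giving Fezil fedesy.
The regular Fezil reflex would be 'fedesy', but the attested form is 'fadasy'. The correspondence is irregular, so they are not cognates (the Fezil form has a different source).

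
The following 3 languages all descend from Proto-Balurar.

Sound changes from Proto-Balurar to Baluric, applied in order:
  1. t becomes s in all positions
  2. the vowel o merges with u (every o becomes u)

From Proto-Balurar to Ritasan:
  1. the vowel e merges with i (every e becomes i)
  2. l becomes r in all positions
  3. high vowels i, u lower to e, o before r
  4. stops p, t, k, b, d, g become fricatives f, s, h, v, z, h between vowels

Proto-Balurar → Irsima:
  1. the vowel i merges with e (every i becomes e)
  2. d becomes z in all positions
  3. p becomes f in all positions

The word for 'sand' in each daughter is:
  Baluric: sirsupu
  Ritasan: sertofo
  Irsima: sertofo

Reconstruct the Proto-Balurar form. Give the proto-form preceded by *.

*sirtopo

Position 7: Baluric has u, Ritasan has o, Irsima has o. Irsima preserves o here (none of its changes turn any other segment into o), so the proto-segment is *o.
Position 4: Baluric has s, Ritasan has t, Irsima has t. Ritasan preserves t here (none of its changes turn any other segment into t), so the proto-segment is *t.
Continuing position by position gives *sirtopo; check it forward:
Baluric: *sirtopo
  sirtopo → sirsopo   [unconditioned shift]
  sirsopo → sirsupu   [vowel merger]
  giving Baluric sirsupu.
Ritasan: *sirtopo
  sirtopo (rule 1 does not apply)
  sirtopo (rule 2 does not apply)
  sirtopo → sertopo   [pre-rhotic lowering]
  sertopo → sertofo   [intervocalic lenition]
  giving Ritasan sertofo.
Irsima: *sirtopo
  sirtopo → sertopo   [vowel merger]
  sertopo (rule 2 does not apply)
  sertopo → sertofo   [unconditioned shift]
  giving Irsima sertofo.
Only *sirtopo yields all of Baluric sirsupu, Ritasan sertofo, Irsima sertofo.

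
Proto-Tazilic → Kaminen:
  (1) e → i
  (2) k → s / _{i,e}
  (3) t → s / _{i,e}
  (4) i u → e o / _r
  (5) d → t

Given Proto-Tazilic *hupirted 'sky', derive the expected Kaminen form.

hupersit

Kaminen: *hupirted
  hupirted → hupirtid   [vowel merger]
  hupirtid (rule 2 does not apply)
  hupirtid → hupirsid   [palatalisation]
  hupirsid → hupersid   [pre-rhotic lowering]
  hupersid → hupersit   [unconditioned shift]
  giving Kaminen hupersit.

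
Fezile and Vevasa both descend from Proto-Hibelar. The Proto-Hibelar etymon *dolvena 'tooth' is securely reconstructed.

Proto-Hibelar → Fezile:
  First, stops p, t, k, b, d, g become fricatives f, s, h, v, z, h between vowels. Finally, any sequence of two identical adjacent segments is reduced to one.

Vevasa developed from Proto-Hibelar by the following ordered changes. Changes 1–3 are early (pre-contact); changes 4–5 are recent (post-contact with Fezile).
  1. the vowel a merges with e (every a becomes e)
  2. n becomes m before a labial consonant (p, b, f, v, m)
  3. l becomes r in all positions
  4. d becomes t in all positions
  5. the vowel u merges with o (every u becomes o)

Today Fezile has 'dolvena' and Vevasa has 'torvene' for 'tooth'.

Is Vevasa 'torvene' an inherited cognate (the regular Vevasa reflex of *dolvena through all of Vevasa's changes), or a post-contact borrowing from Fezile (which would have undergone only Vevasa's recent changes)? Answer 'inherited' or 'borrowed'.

If inherited, *dolvena would pass through all of Vevasa's changes:
Vevasa: start from *dolvena.
  rule 1 (vowel merger): dolvena → dolvene
  rule 2: no change — dolvene
  rule 3 (unconditioned shift): dolvene → dorvene
  rule 4 (unconditioned shift): dorvene → torvene
  rule 5: no change — torvene
  ⇒ Vevasa torvene
If borrowed from Fezile 'dolvena' after the early changes, it would undergo only the recent ones:
  rule 4 (unconditioned shift): dolvena → tolvena
  rule 5 (vowel merger): no change (tolvena)
  ⇒ as a loan: tolvena
Vevasa 'torvene' matches the inherited outcome exactly, so it is an inherited cognate, not a loan.

inherited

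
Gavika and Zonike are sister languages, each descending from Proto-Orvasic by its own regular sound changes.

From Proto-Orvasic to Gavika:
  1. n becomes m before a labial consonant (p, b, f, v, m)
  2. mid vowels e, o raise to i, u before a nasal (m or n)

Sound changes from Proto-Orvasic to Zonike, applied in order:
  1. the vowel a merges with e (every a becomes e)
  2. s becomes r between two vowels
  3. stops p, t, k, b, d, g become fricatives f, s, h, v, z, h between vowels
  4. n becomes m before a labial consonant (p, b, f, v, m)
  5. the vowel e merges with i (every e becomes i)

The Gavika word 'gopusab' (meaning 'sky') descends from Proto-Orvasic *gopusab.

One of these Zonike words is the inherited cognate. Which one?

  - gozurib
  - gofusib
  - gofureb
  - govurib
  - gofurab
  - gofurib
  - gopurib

gofurib

Zonike: *gopusab > gopuseb > gopureb > gofureb > gofurib  (by vowel merger, rhotacism, intervocalic lenition, vowel merger)
The other candidates each miss or misapply at least one Zonike change.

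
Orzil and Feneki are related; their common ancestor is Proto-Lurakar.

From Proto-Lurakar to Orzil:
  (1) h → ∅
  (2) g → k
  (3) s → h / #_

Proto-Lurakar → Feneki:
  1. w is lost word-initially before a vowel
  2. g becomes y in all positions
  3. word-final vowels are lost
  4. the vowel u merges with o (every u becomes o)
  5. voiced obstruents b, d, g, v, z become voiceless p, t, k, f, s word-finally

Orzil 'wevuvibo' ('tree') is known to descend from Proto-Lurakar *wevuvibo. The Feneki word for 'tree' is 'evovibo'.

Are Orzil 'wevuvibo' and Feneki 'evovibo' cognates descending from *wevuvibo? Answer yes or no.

Derive the expected Feneki reflex of *wevuvibo:
Feneki: start from *wevuvibo.
  rule 1 (glide loss): wevuvibo → evuvibo
  rule 2: no change — evuvibo
  rule 3 (apocope): evuvibo → evuvib
  rule 4 (vowel merger): evuvib → evovib
  rule 5 (final devoicing): evovib → evovip
  ⇒ Feneki evovip
The regular Feneki reflex would be 'evovip', but the attested form is 'evovibo'. The correspondence is irregular, so they are not cognates (the Feneki form has a different source).

no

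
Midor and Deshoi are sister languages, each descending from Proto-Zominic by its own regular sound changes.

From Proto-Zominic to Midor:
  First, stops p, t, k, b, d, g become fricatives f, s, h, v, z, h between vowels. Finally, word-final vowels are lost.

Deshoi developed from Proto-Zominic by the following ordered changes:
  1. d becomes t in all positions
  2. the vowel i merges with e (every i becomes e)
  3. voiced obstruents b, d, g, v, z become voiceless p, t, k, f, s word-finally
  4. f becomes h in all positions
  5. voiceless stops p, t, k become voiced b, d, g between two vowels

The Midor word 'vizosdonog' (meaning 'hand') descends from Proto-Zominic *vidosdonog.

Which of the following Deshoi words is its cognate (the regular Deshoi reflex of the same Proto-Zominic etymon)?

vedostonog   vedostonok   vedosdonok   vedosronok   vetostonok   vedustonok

vedostonok

Deshoi: *vidosdonog > vitostonog > vetostonog > vetostonok > vedostonok  (by unconditioned shift, vowel merger, final devoicing, intervocalic voicing)
Among the options, 'vedostonok' alone shows every Deshoi change applied in order.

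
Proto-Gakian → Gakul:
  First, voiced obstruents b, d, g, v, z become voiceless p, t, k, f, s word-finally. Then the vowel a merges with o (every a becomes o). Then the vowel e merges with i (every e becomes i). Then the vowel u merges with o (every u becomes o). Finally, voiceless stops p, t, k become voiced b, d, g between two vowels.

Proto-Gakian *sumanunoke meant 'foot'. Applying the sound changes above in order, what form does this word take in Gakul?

somononogi

Gakul: *sumanunoke
  sumanunoke (rule 1 does not apply)
  sumanunoke → sumonunoke   [vowel merger]
  sumonunoke → sumonunoki   [vowel merger]
  sumonunoki → somononoki   [vowel merger]
  somononoki → somononogi   [intervocalic voicing]
  giving Gakul somononogi.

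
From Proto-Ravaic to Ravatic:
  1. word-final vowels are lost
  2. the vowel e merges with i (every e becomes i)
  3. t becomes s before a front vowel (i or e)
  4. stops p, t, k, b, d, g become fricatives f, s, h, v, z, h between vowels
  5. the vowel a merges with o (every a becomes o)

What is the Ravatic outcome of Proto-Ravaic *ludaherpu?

Ravatic: *ludaherpu
  ludaherpu → ludaherp   [apocope]
  ludaherp → ludahirp   [vowel merger]
  ludahirp (rule 3 does not apply)
  ludahirp → luzahirp   [intervocalic lenition]
  luzahirp → luzohirp   [vowel merger]
  giving Ravatic luzohirp.

luzohirp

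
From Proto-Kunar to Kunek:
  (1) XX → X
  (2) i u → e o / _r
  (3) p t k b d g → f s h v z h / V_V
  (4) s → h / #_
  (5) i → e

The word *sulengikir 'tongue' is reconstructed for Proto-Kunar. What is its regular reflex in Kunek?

hulengeher

Kunek: *sulengikir
  sulengikir (rule 1 does not apply)
  sulengikir → sulengiker   [pre-rhotic lowering]
  sulengiker → sulengiher   [intervocalic lenition]
  sulengiher → hulengiher   [debuccalisation]
  hulengiher → hulengeher   [vowel merger]
  giving Kunek hulengeher.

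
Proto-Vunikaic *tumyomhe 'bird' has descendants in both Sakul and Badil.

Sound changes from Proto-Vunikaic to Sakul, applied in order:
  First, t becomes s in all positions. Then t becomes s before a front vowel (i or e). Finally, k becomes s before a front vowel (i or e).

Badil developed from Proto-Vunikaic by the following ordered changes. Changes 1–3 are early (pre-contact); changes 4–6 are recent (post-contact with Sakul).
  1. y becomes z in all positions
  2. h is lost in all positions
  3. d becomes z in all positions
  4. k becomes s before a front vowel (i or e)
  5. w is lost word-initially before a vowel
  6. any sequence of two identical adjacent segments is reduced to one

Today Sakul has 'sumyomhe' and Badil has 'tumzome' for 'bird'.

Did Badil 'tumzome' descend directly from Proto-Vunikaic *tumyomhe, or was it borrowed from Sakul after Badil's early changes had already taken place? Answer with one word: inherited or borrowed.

inherited

If inherited, *tumyomhe would pass through all of Badil's changes:
Badil: *tumyomhe > tumzomhe > tumzome  (by unconditioned shift, h-loss)
If borrowed from Sakul 'sumyomhe' after the early changes, it would undergo only the recent ones:
  rule 4 (palatalisation): no change (sumyomhe)
  rule 5 (glide loss): no change (sumyomhe)
  rule 6 (degemination): no change (sumyomhe)
  ⇒ as a loan: sumyomhe
Badil 'tumzome' matches the inherited outcome exactly, so it is an inherited cognate, not a loan.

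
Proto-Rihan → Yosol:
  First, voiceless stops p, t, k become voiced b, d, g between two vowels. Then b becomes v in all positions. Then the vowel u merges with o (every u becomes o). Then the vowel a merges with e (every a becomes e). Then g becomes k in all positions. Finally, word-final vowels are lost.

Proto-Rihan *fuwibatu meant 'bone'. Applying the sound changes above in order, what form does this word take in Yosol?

fowived

Yosol: start from *fuwibatu.
  rule 1 (intervocalic voicing): fuwibatu → fuwibadu
  rule 2 (unconditioned shift): fuwibadu → fuwivadu
  rule 3 (vowel merger): fuwivadu → fowivado
  rule 4 (vowel merger): fowivado → fowivedo
  rule 5: no change — fowivedo
  rule 6 (apocope): fowivedo → fowived
  ⇒ Yosol fowived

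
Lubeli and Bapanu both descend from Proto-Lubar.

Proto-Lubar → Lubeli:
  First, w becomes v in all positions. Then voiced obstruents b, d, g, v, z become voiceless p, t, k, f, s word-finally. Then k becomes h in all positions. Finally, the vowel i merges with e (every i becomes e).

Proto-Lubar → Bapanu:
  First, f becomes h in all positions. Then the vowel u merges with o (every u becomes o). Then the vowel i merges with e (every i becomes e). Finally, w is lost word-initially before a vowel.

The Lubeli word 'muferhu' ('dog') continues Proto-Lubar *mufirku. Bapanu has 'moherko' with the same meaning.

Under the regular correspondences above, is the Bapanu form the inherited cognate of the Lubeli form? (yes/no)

yes

Derive the expected Bapanu reflex of *mufirku:
Bapanu: *mufirku
  mufirku → muhirku   [unconditioned shift]
  muhirku → mohirko   [vowel merger]
  mohirko → moherko   [vowel merger]
  moherko (rule 4 does not apply)
  giving Bapanu moherko.
Bapanu 'moherko' matches the regular reflex exactly, so the pair is cognate.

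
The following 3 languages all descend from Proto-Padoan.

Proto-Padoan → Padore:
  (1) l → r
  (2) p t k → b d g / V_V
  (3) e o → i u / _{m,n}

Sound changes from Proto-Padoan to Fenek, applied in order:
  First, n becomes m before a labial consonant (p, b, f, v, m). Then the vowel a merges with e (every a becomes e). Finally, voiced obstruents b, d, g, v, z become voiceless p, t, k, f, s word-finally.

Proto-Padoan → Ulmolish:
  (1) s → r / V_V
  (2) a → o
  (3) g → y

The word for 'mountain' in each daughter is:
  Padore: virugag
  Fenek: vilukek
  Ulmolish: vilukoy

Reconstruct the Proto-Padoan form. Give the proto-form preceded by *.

Position 6: Padore has a, Fenek has e, Ulmolish has o. Padore preserves a here (none of its changes turn any other segment into a), so the proto-segment is *a.
Position 3: Padore has r, Fenek has l, Ulmolish has l. Fenek preserves l here (none of its changes turn any other segment into l), so the proto-segment is *l.
Position 5: Padore has g, Fenek has k, Ulmolish has k. Ulmolish preserves k here (none of its changes turn any other segment into k), so the proto-segment is *k.
Continuing position by position gives *vilukag; check it forward:
Padore: *vilukag
  vilukag → virukag   [unconditioned shift]
  virukag → virugag   [intervocalic voicing]
  virugag (rule 3 does not apply)
  giving Padore virugag.
Fenek: start from *vilukag.
  rule 1: no change — vilukag
  rule 2 (vowel merger): vilukag → vilukeg
  rule 3 (final devoicing): vilukeg → vilukek
  ⇒ Fenek vilukek
Ulmolish: *vilukag > vilukog > vilukoy  (by vowel merger, unconditioned shift)
Only *vilukag yields all of Padore virugag, Fenek vilukek, Ulmolish vilukoy.

*vilukag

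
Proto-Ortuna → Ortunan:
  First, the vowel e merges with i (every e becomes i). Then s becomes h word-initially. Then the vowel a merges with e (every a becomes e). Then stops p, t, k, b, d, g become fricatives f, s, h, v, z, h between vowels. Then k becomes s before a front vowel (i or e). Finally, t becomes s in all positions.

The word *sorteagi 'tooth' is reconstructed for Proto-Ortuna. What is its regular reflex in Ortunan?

Ortunan: *sorteagi > sortiagi > hortiagi > hortiegi > hortiehi > horsiehi  (by vowel merger, debuccalisation, vowel merger, intervocalic lenition, unconditioned shift)

horsiehi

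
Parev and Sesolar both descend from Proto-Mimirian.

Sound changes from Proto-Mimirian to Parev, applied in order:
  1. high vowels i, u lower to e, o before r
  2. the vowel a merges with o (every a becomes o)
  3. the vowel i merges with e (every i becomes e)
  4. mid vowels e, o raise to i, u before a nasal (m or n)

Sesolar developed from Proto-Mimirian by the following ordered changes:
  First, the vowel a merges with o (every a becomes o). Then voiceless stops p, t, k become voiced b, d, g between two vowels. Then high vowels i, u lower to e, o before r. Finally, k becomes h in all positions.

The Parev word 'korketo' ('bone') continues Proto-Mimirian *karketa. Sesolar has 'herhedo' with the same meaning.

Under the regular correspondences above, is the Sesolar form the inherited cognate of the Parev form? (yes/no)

no

Derive the expected Sesolar reflex of *karketa:
Sesolar: start from *karketa.
  rule 1 (vowel merger): karketa → korketo
  rule 2 (intervocalic voicing): korketo → korkedo
  rule 3: no change — korkedo
  rule 4 (unconditioned shift): korkedo → horhedo
  ⇒ Sesolar horhedo
The regular Sesolar reflex would be 'horhedo', but the attested form is 'herhedo'. The correspondence is irregular, so they are not cognates (the Sesolar form has a different source).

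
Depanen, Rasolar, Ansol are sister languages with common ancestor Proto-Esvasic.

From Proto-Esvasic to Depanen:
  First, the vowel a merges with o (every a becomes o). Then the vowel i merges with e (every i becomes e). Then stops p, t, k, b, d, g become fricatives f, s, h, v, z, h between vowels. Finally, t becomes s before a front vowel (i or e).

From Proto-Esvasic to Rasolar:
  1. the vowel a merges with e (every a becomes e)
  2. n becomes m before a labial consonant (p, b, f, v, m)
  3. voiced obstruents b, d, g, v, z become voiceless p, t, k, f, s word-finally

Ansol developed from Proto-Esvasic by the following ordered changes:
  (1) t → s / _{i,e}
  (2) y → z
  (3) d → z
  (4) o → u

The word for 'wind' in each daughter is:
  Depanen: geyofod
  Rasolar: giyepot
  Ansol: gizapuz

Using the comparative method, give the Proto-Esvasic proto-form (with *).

*giyapod

Position 4: Depanen has o, Rasolar has e, Ansol has a. Ansol preserves a here (none of its changes turn any other segment into a), so the proto-segment is *a.
Position 7: Depanen has d, Rasolar has t, Ansol has z. Depanen preserves d here (none of its changes turn any other segment into d), so the proto-segment is *d.
Continuing position by position gives *giyapod; check it forward:
Depanen: *giyapod > giyopod > geyopod > geyofod  (by vowel merger, vowel merger, intervocalic lenition)
Rasolar: *giyapod
  giyapod → giyepod   [vowel merger]
  giyepod (rule 2 does not apply)
  giyepod → giyepot   [final devoicing]
  giving Rasolar giyepot.
Ansol: *giyapod > gizapod > gizapoz > gizapuz  (by unconditioned shift, unconditioned shift, vowel merger)
*giyapod is the unique common source.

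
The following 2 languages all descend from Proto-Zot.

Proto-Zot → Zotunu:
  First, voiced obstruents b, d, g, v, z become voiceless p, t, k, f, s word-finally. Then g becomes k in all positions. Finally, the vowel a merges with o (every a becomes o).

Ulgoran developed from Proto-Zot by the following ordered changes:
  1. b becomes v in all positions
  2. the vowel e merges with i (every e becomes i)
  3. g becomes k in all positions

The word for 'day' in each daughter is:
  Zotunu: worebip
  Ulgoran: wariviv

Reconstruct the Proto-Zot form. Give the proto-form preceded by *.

*warebib

Position 5: Zotunu has b, Ulgoran has v. Zotunu preserves b here (none of its changes turn any other segment into b), so the proto-segment is *b.
Position 7: Zotunu has p, Ulgoran has v. Taking the neighbouring segments as reconstructed: Zotunu p could go back to *p or *b; Ulgoran v could go back to *b or *v — the one source consistent with every daughter is *b.
Position 2: Zotunu has o, Ulgoran has a. Ulgoran preserves a here (none of its changes turn any other segment into a), so the proto-segment is *a.
Verify the candidate proto-form against each daughter:
Zotunu: *warebib
  warebib → warebip   [final devoicing]
  warebip (rule 2 does not apply)
  warebip → worebip   [vowel merger]
  giving Zotunu worebip.
Ulgoran: *warebib
  warebib → wareviv   [unconditioned shift]
  wareviv → wariviv   [vowel merger]
  wariviv (rule 3 does not apply)
  giving Ulgoran wariviv.
Only *warebib yields all of Zotunu worebip, Ulgoran wariviv.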